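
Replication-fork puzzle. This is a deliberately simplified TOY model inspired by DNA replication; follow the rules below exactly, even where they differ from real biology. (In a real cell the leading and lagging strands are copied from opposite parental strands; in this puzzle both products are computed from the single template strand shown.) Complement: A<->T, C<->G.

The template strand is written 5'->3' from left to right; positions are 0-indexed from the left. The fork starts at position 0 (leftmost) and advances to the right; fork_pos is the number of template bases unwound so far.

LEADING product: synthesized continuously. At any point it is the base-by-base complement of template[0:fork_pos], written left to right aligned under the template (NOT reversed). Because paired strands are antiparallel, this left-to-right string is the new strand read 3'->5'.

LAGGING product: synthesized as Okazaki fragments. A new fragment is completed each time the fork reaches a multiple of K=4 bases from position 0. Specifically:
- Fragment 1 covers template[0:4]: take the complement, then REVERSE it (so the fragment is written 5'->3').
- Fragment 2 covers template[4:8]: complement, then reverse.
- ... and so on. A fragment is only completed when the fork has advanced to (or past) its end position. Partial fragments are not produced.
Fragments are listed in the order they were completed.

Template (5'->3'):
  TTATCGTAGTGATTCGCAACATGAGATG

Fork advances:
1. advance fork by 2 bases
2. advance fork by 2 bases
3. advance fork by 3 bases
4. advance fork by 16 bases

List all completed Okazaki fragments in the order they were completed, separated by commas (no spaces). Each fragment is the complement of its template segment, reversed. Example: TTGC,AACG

Step 1: advance 2 -> fork_pos = 0 + 2 = 2. Next multiple of 4 is 4 (not reached); still 0 fragment(s).
Step 2: advance 2 -> fork_pos = 2 + 2 = 4. Reached multiple(s) of 4: 4 -> fragment 1 completed (1 total).
Step 3: advance 3 -> fork_pos = 4 + 3 = 7. Next multiple of 4 is 8 (not reached); still 1 fragment(s).
Step 4: advance 16 -> fork_pos = 7 + 16 = 23. Reached multiple(s) of 4: 8, 12, 16, 20 -> fragments 2-5 completed (5 total).
Final fork_pos = 23, so 5 fragment(s) are complete. Build each: template segment -> complement -> reverse.
Fragment 1: template[0:4] = TTAT -> complement AATA -> reversed ATAA
Fragment 2: template[4:8] = CGTA -> complement GCAT -> reversed TACG
Fragment 3: template[8:12] = GTGA -> complement CACT -> reversed TCAC
Fragment 4: template[12:16] = TTCG -> complement AAGC -> reversed CGAA
Fragment 5: template[16:20] = CAAC -> complement GTTG -> reversed GTTG

Answer: ATAA,TACG,TCAC,CGAA,GTTG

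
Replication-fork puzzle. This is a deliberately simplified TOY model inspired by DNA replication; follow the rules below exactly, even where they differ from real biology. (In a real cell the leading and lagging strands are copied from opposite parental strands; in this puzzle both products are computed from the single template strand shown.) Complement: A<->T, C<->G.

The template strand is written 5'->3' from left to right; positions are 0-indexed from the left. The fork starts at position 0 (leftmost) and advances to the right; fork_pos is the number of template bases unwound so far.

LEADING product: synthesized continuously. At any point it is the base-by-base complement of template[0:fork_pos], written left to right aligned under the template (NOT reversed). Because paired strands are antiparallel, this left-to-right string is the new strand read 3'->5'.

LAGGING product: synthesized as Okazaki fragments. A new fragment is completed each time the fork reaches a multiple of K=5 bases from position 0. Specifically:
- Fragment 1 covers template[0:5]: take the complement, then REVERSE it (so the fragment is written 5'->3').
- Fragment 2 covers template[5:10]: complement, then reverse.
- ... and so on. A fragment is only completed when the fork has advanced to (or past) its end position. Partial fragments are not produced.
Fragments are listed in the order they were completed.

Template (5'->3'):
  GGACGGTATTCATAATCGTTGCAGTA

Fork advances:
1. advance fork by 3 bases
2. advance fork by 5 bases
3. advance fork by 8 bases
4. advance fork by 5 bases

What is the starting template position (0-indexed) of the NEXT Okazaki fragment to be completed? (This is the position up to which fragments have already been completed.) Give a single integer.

Answer: 20

Derivation:
Step 1: advance 3 -> fork_pos = 0 + 3 = 3. Next multiple of 5 is 5 (not reached); still 0 fragment(s).
Step 2: advance 5 -> fork_pos = 3 + 5 = 8. Reached multiple(s) of 5: 5 -> fragment 1 completed (1 total).
Step 3: advance 8 -> fork_pos = 8 + 8 = 16. Reached multiple(s) of 5: 10, 15 -> fragments 2-3 completed (3 total).
Step 4: advance 5 -> fork_pos = 16 + 5 = 21. Reached multiple(s) of 5: 20 -> fragment 4 completed (4 total).
4 fragment(s) completed, covering template[0:20] (4 x 5 = 20). The next fragment, fragment 5, covers template[20:25], so it starts at position 20.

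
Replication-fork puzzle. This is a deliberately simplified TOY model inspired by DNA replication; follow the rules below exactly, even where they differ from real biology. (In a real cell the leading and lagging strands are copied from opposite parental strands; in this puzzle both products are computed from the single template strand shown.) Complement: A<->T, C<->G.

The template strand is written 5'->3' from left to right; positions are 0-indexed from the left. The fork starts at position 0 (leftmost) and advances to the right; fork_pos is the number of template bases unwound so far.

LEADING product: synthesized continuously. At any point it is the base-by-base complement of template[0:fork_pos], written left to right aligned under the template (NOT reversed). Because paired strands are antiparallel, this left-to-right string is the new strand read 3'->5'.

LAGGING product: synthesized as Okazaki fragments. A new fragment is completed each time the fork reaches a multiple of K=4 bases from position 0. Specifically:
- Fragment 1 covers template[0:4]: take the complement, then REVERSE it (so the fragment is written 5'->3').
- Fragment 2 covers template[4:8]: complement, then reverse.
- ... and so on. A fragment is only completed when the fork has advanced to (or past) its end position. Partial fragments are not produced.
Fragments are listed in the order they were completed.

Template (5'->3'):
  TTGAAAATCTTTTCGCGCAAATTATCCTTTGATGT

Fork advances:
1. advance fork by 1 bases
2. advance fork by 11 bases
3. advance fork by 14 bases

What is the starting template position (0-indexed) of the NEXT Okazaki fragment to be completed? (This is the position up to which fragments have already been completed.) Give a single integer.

Answer: 24

Derivation:
Step 1: advance 1 -> fork_pos = 0 + 1 = 1. Next multiple of 4 is 4 (not reached); still 0 fragment(s).
Step 2: advance 11 -> fork_pos = 1 + 11 = 12. Reached multiple(s) of 4: 4, 8, 12 -> fragments 1-3 completed (3 total).
Step 3: advance 14 -> fork_pos = 12 + 14 = 26. Reached multiple(s) of 4: 16, 20, 24 -> fragments 4-6 completed (6 total).
6 fragment(s) completed, covering template[0:24] (6 x 4 = 24). The next fragment, fragment 7, covers template[24:28], so it starts at position 24.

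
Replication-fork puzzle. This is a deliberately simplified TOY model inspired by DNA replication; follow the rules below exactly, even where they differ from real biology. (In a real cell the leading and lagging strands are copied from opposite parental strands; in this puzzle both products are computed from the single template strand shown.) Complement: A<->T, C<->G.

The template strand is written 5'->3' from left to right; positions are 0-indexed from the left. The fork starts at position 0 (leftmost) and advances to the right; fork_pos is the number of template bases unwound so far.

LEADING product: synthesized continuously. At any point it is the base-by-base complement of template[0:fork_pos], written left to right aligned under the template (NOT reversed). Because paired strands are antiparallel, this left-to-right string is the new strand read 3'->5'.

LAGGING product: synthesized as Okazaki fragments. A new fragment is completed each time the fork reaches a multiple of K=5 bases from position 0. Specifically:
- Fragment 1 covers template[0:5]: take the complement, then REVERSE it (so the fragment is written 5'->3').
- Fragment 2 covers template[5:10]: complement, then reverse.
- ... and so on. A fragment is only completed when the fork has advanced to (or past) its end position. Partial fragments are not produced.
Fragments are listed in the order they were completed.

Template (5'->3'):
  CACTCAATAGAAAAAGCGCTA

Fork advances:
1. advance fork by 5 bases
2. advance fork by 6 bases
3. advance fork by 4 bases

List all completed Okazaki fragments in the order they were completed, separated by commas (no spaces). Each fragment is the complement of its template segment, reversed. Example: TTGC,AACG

Step 1: advance 5 -> fork_pos = 0 + 5 = 5. Reached multiple(s) of 5: 5 -> fragment 1 completed (1 total).
Step 2: advance 6 -> fork_pos = 5 + 6 = 11. Reached multiple(s) of 5: 10 -> fragment 2 completed (2 total).
Step 3: advance 4 -> fork_pos = 11 + 4 = 15. Reached multiple(s) of 5: 15 -> fragment 3 completed (3 total).
Final fork_pos = 15, so 3 fragment(s) are complete. Build each: template segment -> complement -> reverse.
Fragment 1: template[0:5] = CACTC -> complement GTGAG -> reversed GAGTG
Fragment 2: template[5:10] = AATAG -> complement TTATC -> reversed CTATT
Fragment 3: template[10:15] = AAAAA -> complement TTTTT -> reversed TTTTT

Answer: GAGTG,CTATT,TTTTT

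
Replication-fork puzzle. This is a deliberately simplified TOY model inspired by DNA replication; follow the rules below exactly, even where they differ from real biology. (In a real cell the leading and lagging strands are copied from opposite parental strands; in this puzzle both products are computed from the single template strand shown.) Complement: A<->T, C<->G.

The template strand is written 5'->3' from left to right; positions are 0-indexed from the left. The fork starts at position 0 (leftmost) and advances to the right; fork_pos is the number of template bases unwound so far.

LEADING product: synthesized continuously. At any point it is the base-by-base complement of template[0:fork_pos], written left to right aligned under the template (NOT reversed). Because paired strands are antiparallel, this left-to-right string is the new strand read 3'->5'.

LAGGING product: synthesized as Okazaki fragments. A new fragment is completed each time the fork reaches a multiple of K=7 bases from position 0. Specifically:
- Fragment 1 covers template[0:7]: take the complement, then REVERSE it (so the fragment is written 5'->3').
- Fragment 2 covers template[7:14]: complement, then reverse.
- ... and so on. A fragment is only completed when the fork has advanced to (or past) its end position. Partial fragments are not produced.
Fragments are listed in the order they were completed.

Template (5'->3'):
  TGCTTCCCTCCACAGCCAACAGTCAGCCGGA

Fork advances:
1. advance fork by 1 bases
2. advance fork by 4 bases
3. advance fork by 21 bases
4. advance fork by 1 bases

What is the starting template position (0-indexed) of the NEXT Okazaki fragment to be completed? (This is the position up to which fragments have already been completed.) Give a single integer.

Step 1: advance 1 -> fork_pos = 0 + 1 = 1. Next multiple of 7 is 7 (not reached); still 0 fragment(s).
Step 2: advance 4 -> fork_pos = 1 + 4 = 5. Next multiple of 7 is 7 (not reached); still 0 fragment(s).
Step 3: advance 21 -> fork_pos = 5 + 21 = 26. Reached multiple(s) of 7: 7, 14, 21 -> fragments 1-3 completed (3 total).
Step 4: advance 1 -> fork_pos = 26 + 1 = 27. Next multiple of 7 is 28 (not reached); still 3 fragment(s).
3 fragment(s) completed, covering template[0:21] (3 x 7 = 21). The next fragment, fragment 4, covers template[21:28], so it starts at position 21.

Answer: 21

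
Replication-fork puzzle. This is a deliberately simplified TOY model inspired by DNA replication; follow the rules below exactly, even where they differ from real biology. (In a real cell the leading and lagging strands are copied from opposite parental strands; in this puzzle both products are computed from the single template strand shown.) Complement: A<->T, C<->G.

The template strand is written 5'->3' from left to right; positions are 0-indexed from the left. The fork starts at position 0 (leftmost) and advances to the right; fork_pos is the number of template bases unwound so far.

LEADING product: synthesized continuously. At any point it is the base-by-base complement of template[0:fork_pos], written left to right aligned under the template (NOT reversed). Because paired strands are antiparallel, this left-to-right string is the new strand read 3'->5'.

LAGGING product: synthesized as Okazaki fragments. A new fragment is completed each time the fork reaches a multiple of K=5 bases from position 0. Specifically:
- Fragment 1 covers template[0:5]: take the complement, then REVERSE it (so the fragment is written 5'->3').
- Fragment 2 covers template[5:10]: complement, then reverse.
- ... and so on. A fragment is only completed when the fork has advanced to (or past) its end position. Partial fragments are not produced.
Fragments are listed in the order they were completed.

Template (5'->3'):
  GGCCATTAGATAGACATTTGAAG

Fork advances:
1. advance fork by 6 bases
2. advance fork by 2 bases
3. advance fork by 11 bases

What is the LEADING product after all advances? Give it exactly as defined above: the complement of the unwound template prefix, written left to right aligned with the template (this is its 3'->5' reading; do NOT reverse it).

Answer: CCGGTAATCTATCTGTAAA

Derivation:
Step 1: advance 6 -> fork_pos = 0 + 6 = 6.
Step 2: advance 2 -> fork_pos = 6 + 2 = 8.
Step 3: advance 11 -> fork_pos = 8 + 11 = 19.
Unwound prefix: template[0:19] = GGCCATTAGATAGACATTT
Complement it base by base (A<->T, C<->G), keeping left-to-right order:
  [0:5] GGCCA -> CCGGT
  [5:10] TTAGA -> AATCT
  [10:15] TAGAC -> ATCTG
  [15:19] ATTT -> TAAA
Concatenate: CCGGTAATCTATCTGTAAA (length 19; written aligned with the template, i.e. 3'->5').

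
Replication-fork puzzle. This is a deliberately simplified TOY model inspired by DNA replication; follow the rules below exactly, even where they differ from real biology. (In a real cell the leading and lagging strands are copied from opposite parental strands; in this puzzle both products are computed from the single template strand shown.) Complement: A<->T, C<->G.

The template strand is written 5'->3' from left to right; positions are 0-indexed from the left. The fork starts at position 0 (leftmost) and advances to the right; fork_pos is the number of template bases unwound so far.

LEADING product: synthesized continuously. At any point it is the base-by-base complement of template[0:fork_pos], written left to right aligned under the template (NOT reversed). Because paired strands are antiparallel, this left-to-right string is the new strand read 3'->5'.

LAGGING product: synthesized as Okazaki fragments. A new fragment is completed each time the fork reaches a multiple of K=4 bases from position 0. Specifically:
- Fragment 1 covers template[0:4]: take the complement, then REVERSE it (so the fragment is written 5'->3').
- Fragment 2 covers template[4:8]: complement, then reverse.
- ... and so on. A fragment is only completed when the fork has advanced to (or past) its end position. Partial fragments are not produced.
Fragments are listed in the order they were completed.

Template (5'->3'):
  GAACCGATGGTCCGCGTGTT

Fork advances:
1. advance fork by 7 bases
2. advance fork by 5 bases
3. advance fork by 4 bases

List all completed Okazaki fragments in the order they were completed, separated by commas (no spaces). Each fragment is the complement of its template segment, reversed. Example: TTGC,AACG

Step 1: advance 7 -> fork_pos = 0 + 7 = 7. Reached multiple(s) of 4: 4 -> fragment 1 completed (1 total).
Step 2: advance 5 -> fork_pos = 7 + 5 = 12. Reached multiple(s) of 4: 8, 12 -> fragments 2-3 completed (3 total).
Step 3: advance 4 -> fork_pos = 12 + 4 = 16. Reached multiple(s) of 4: 16 -> fragment 4 completed (4 total).
Final fork_pos = 16, so 4 fragment(s) are complete. Build each: template segment -> complement -> reverse.
Fragment 1: template[0:4] = GAAC -> complement CTTG -> reversed GTTC
Fragment 2: template[4:8] = CGAT -> complement GCTA -> reversed ATCG
Fragment 3: template[8:12] = GGTC -> complement CCAG -> reversed GACC
Fragment 4: template[12:16] = CGCG -> complement GCGC -> reversed CGCG

Answer: GTTC,ATCG,GACC,CGCG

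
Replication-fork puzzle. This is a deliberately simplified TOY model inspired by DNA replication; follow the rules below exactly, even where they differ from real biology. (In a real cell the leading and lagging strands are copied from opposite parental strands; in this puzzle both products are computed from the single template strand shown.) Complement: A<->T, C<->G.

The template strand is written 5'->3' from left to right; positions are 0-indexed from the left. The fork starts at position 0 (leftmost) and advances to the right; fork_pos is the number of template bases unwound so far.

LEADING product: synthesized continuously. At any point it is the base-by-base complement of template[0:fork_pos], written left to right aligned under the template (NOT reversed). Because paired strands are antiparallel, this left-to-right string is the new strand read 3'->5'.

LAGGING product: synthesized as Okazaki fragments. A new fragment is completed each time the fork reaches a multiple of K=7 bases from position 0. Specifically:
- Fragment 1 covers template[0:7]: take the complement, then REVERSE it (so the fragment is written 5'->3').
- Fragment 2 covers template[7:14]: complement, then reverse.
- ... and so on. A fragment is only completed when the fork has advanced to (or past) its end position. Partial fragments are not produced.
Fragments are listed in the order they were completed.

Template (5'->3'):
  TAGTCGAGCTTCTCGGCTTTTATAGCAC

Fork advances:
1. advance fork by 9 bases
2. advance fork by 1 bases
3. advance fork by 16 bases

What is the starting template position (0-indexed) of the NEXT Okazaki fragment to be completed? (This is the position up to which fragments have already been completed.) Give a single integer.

Answer: 21

Derivation:
Step 1: advance 9 -> fork_pos = 0 + 9 = 9. Reached multiple(s) of 7: 7 -> fragment 1 completed (1 total).
Step 2: advance 1 -> fork_pos = 9 + 1 = 10. Next multiple of 7 is 14 (not reached); still 1 fragment(s).
Step 3: advance 16 -> fork_pos = 10 + 16 = 26. Reached multiple(s) of 7: 14, 21 -> fragments 2-3 completed (3 total).
3 fragment(s) completed, covering template[0:21] (3 x 7 = 21). The next fragment, fragment 4, covers template[21:28], so it starts at position 21.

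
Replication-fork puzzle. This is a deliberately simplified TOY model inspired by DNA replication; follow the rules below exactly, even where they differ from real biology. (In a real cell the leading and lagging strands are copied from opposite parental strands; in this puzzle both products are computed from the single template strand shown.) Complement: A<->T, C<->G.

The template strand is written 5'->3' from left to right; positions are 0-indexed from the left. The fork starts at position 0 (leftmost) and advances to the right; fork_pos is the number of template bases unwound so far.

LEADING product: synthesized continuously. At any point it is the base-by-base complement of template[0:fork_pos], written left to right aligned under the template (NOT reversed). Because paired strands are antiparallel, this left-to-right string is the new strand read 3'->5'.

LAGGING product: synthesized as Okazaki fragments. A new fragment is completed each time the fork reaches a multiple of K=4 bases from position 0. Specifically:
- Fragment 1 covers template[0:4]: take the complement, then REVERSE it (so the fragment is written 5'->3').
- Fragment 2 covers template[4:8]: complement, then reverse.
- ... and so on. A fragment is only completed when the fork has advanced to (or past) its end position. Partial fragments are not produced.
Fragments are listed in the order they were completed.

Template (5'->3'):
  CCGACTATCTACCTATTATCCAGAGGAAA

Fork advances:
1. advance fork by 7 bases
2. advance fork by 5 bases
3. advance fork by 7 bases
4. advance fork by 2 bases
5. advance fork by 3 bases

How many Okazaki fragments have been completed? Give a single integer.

Step 1: advance 7 -> fork_pos = 0 + 7 = 7. Reached multiple(s) of 4: 4 -> fragment 1 completed (1 total).
Step 2: advance 5 -> fork_pos = 7 + 5 = 12. Reached multiple(s) of 4: 8, 12 -> fragments 2-3 completed (3 total).
Step 3: advance 7 -> fork_pos = 12 + 7 = 19. Reached multiple(s) of 4: 16 -> fragment 4 completed (4 total).
Step 4: advance 2 -> fork_pos = 19 + 2 = 21. Reached multiple(s) of 4: 20 -> fragment 5 completed (5 total).
Step 5: advance 3 -> fork_pos = 21 + 3 = 24. Reached multiple(s) of 4: 24 -> fragment 6 completed (6 total).
Check: final fork_pos = 24; the multiples of 4 that are <= 24 are 4..24 -> 24 // 4 = 6 completed fragment(s).

Answer: 6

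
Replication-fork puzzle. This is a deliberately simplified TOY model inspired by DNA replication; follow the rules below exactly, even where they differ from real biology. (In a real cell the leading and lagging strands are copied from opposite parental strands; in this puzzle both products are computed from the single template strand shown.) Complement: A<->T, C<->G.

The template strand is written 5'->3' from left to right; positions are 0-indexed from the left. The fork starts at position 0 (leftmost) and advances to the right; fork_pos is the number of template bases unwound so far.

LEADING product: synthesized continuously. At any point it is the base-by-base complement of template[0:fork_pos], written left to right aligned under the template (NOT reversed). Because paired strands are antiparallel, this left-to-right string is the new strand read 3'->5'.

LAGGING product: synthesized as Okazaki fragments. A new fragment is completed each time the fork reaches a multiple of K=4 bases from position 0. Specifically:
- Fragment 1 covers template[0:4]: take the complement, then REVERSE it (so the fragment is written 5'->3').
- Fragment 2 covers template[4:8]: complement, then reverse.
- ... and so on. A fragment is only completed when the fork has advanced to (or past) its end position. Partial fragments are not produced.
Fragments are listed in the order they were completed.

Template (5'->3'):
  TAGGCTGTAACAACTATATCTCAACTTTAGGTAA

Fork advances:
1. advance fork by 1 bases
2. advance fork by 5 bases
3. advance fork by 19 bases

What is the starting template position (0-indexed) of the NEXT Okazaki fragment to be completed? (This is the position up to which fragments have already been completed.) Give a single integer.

Answer: 24

Derivation:
Step 1: advance 1 -> fork_pos = 0 + 1 = 1. Next multiple of 4 is 4 (not reached); still 0 fragment(s).
Step 2: advance 5 -> fork_pos = 1 + 5 = 6. Reached multiple(s) of 4: 4 -> fragment 1 completed (1 total).
Step 3: advance 19 -> fork_pos = 6 + 19 = 25. Reached multiple(s) of 4: 8, 12, 16, 20, 24 -> fragments 2-6 completed (6 total).
6 fragment(s) completed, covering template[0:24] (6 x 4 = 24). The next fragment, fragment 7, covers template[24:28], so it starts at position 24.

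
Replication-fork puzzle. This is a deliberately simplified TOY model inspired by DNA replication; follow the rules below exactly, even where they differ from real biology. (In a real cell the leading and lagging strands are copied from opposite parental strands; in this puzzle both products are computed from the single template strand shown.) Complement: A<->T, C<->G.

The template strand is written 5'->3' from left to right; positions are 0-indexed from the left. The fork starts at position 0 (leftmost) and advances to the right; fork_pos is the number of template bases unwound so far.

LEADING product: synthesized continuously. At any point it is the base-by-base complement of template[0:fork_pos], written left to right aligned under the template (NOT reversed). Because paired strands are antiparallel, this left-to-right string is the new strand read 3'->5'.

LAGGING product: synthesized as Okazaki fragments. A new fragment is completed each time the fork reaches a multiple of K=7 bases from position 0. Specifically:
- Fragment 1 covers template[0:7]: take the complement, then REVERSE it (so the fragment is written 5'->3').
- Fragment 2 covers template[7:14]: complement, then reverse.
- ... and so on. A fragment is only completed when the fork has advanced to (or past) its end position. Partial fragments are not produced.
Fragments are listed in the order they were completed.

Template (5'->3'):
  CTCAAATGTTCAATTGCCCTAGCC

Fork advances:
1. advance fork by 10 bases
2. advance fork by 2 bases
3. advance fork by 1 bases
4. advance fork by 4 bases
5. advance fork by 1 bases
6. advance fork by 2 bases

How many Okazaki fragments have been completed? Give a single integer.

Answer: 2

Derivation:
Step 1: advance 10 -> fork_pos = 0 + 10 = 10. Reached multiple(s) of 7: 7 -> fragment 1 completed (1 total).
Step 2: advance 2 -> fork_pos = 10 + 2 = 12. Next multiple of 7 is 14 (not reached); still 1 fragment(s).
Step 3: advance 1 -> fork_pos = 12 + 1 = 13. Next multiple of 7 is 14 (not reached); still 1 fragment(s).
Step 4: advance 4 -> fork_pos = 13 + 4 = 17. Reached multiple(s) of 7: 14 -> fragment 2 completed (2 total).
Step 5: advance 1 -> fork_pos = 17 + 1 = 18. Next multiple of 7 is 21 (not reached); still 2 fragment(s).
Step 6: advance 2 -> fork_pos = 18 + 2 = 20. Next multiple of 7 is 21 (not reached); still 2 fragment(s).
Check: final fork_pos = 20; the multiples of 7 that are <= 20 are 7..14 -> 20 // 7 = 2 completed fragment(s).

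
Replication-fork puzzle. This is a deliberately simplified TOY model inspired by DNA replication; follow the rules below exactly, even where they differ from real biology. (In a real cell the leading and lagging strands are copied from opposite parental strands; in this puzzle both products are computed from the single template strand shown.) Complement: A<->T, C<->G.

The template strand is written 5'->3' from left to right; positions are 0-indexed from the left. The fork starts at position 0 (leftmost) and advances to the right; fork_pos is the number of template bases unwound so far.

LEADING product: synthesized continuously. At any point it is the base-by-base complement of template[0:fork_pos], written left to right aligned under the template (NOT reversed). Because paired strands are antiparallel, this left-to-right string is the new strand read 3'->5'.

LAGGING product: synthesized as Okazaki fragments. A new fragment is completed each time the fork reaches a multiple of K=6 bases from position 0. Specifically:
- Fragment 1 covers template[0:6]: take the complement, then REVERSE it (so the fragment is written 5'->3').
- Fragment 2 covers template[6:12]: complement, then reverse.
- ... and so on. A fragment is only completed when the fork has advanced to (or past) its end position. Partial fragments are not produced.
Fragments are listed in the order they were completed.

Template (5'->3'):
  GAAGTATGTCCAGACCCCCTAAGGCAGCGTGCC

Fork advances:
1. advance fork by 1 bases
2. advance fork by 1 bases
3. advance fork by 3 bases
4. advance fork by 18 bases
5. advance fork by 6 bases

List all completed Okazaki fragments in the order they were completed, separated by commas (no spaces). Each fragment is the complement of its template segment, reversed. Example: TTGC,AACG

Step 1: advance 1 -> fork_pos = 0 + 1 = 1. Next multiple of 6 is 6 (not reached); still 0 fragment(s).
Step 2: advance 1 -> fork_pos = 1 + 1 = 2. Next multiple of 6 is 6 (not reached); still 0 fragment(s).
Step 3: advance 3 -> fork_pos = 2 + 3 = 5. Next multiple of 6 is 6 (not reached); still 0 fragment(s).
Step 4: advance 18 -> fork_pos = 5 + 18 = 23. Reached multiple(s) of 6: 6, 12, 18 -> fragments 1-3 completed (3 total).
Step 5: advance 6 -> fork_pos = 23 + 6 = 29. Reached multiple(s) of 6: 24 -> fragment 4 completed (4 total).
Final fork_pos = 29, so 4 fragment(s) are complete. Build each: template segment -> complement -> reverse.
Fragment 1: template[0:6] = GAAGTA -> complement CTTCAT -> reversed TACTTC
Fragment 2: template[6:12] = TGTCCA -> complement ACAGGT -> reversed TGGACA
Fragment 3: template[12:18] = GACCCC -> complement CTGGGG -> reversed GGGGTC
Fragment 4: template[18:24] = CTAAGG -> complement GATTCC -> reversed CCTTAG

Answer: TACTTC,TGGACA,GGGGTC,CCTTAG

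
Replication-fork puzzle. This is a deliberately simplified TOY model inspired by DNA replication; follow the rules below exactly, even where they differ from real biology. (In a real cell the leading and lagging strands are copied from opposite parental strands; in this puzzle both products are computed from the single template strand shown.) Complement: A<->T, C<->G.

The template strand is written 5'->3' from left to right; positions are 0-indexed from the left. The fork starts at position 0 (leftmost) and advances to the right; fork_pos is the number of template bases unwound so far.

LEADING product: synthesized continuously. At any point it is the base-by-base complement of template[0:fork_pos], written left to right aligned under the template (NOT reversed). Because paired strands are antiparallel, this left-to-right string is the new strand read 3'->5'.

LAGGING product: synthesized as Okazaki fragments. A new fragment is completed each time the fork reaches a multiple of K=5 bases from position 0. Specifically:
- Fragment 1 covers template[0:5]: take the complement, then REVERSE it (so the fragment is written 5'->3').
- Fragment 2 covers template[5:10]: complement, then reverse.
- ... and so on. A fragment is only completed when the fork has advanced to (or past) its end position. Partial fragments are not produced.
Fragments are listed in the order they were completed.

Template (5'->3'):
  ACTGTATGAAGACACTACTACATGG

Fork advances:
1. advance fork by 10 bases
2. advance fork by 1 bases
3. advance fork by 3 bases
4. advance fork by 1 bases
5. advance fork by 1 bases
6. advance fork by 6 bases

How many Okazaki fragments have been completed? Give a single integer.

Step 1: advance 10 -> fork_pos = 0 + 10 = 10. Reached multiple(s) of 5: 5, 10 -> fragments 1-2 completed (2 total).
Step 2: advance 1 -> fork_pos = 10 + 1 = 11. Next multiple of 5 is 15 (not reached); still 2 fragment(s).
Step 3: advance 3 -> fork_pos = 11 + 3 = 14. Next multiple of 5 is 15 (not reached); still 2 fragment(s).
Step 4: advance 1 -> fork_pos = 14 + 1 = 15. Reached multiple(s) of 5: 15 -> fragment 3 completed (3 total).
Step 5: advance 1 -> fork_pos = 15 + 1 = 16. Next multiple of 5 is 20 (not reached); still 3 fragment(s).
Step 6: advance 6 -> fork_pos = 16 + 6 = 22. Reached multiple(s) of 5: 20 -> fragment 4 completed (4 total).
Check: final fork_pos = 22; the multiples of 5 that are <= 22 are 5..20 -> 22 // 5 = 4 completed fragment(s).

Answer: 4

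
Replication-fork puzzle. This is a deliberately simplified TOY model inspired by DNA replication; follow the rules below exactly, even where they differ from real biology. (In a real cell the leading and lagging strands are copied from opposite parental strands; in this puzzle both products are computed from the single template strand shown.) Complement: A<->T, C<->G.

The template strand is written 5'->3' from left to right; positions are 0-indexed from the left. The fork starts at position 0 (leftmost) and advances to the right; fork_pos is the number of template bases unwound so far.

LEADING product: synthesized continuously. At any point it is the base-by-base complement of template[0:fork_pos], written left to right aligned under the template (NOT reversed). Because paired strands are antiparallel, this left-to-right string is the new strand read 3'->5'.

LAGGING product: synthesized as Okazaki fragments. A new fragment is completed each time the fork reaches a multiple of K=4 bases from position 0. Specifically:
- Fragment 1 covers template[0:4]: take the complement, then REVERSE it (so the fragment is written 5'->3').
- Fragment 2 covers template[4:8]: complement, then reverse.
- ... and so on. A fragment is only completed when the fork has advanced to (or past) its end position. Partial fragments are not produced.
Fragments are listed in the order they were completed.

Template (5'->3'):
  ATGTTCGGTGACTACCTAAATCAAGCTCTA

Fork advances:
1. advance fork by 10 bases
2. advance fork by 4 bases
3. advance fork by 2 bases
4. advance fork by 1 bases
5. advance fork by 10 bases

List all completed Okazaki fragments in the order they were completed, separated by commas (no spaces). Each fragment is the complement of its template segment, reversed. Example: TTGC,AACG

Step 1: advance 10 -> fork_pos = 0 + 10 = 10. Reached multiple(s) of 4: 4, 8 -> fragments 1-2 completed (2 total).
Step 2: advance 4 -> fork_pos = 10 + 4 = 14. Reached multiple(s) of 4: 12 -> fragment 3 completed (3 total).
Step 3: advance 2 -> fork_pos = 14 + 2 = 16. Reached multiple(s) of 4: 16 -> fragment 4 completed (4 total).
Step 4: advance 1 -> fork_pos = 16 + 1 = 17. Next multiple of 4 is 20 (not reached); still 4 fragment(s).
Step 5: advance 10 -> fork_pos = 17 + 10 = 27. Reached multiple(s) of 4: 20, 24 -> fragments 5-6 completed (6 total).
Final fork_pos = 27, so 6 fragment(s) are complete. Build each: template segment -> complement -> reverse.
Fragment 1: template[0:4] = ATGT -> complement TACA -> reversed ACAT
Fragment 2: template[4:8] = TCGG -> complement AGCC -> reversed CCGA
Fragment 3: template[8:12] = TGAC -> complement ACTG -> reversed GTCA
Fragment 4: template[12:16] = TACC -> complement ATGG -> reversed GGTA
Fragment 5: template[16:20] = TAAA -> complement ATTT -> reversed TTTA
Fragment 6: template[20:24] = TCAA -> complement AGTT -> reversed TTGA

Answer: ACAT,CCGA,GTCA,GGTA,TTTA,TTGA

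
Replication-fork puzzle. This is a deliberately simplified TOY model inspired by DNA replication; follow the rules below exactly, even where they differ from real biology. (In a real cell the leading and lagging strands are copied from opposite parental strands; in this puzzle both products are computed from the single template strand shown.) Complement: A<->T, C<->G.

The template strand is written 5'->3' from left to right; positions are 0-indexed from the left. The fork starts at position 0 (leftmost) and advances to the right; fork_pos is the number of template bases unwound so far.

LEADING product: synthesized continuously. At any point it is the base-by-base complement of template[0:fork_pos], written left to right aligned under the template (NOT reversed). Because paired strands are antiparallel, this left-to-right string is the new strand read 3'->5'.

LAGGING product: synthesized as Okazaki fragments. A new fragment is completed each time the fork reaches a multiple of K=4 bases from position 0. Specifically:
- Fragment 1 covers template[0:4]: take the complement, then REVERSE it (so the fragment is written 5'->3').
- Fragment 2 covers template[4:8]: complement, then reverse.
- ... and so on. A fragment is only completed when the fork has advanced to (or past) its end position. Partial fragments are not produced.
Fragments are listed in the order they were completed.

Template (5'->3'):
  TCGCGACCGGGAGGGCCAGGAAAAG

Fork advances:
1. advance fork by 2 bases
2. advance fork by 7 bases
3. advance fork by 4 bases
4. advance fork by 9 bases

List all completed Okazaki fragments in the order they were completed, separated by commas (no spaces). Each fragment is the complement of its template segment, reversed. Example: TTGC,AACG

Step 1: advance 2 -> fork_pos = 0 + 2 = 2. Next multiple of 4 is 4 (not reached); still 0 fragment(s).
Step 2: advance 7 -> fork_pos = 2 + 7 = 9. Reached multiple(s) of 4: 4, 8 -> fragments 1-2 completed (2 total).
Step 3: advance 4 -> fork_pos = 9 + 4 = 13. Reached multiple(s) of 4: 12 -> fragment 3 completed (3 total).
Step 4: advance 9 -> fork_pos = 13 + 9 = 22. Reached multiple(s) of 4: 16, 20 -> fragments 4-5 completed (5 total).
Final fork_pos = 22, so 5 fragment(s) are complete. Build each: template segment -> complement -> reverse.
Fragment 1: template[0:4] = TCGC -> complement AGCG -> reversed GCGA
Fragment 2: template[4:8] = GACC -> complement CTGG -> reversed GGTC
Fragment 3: template[8:12] = GGGA -> complement CCCT -> reversed TCCC
Fragment 4: template[12:16] = GGGC -> complement CCCG -> reversed GCCC
Fragment 5: template[16:20] = CAGG -> complement GTCC -> reversed CCTG

Answer: GCGA,GGTC,TCCC,GCCC,CCTG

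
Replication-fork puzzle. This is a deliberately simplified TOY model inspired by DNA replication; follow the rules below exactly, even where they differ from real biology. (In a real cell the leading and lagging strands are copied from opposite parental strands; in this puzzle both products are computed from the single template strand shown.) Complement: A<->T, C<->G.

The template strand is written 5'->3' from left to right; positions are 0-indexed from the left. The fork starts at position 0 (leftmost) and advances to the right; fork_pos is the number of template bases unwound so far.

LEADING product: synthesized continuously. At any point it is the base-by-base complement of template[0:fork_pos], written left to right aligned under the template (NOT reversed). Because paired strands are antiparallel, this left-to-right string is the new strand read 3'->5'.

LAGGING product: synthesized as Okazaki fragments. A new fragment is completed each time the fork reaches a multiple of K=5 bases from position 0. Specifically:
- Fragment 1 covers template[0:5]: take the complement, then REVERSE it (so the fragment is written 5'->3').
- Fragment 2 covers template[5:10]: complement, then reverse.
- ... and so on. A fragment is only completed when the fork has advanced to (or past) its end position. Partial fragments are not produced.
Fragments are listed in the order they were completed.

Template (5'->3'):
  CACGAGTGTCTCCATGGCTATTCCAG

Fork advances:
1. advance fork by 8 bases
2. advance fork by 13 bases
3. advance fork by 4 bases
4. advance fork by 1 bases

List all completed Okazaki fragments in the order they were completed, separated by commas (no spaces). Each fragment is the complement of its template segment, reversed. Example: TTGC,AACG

Step 1: advance 8 -> fork_pos = 0 + 8 = 8. Reached multiple(s) of 5: 5 -> fragment 1 completed (1 total).
Step 2: advance 13 -> fork_pos = 8 + 13 = 21. Reached multiple(s) of 5: 10, 15, 20 -> fragments 2-4 completed (4 total).
Step 3: advance 4 -> fork_pos = 21 + 4 = 25. Reached multiple(s) of 5: 25 -> fragment 5 completed (5 total).
Step 4: advance 1 -> fork_pos = 25 + 1 = 26. Next multiple of 5 is 30 (not reached); still 5 fragment(s).
Final fork_pos = 26, so 5 fragment(s) are complete. Build each: template segment -> complement -> reverse.
Fragment 1: template[0:5] = CACGA -> complement GTGCT -> reversed TCGTG
Fragment 2: template[5:10] = GTGTC -> complement CACAG -> reversed GACAC
Fragment 3: template[10:15] = TCCAT -> complement AGGTA -> reversed ATGGA
Fragment 4: template[15:20] = GGCTA -> complement CCGAT -> reversed TAGCC
Fragment 5: template[20:25] = TTCCA -> complement AAGGT -> reversed TGGAA

Answer: TCGTG,GACAC,ATGGA,TAGCC,TGGAA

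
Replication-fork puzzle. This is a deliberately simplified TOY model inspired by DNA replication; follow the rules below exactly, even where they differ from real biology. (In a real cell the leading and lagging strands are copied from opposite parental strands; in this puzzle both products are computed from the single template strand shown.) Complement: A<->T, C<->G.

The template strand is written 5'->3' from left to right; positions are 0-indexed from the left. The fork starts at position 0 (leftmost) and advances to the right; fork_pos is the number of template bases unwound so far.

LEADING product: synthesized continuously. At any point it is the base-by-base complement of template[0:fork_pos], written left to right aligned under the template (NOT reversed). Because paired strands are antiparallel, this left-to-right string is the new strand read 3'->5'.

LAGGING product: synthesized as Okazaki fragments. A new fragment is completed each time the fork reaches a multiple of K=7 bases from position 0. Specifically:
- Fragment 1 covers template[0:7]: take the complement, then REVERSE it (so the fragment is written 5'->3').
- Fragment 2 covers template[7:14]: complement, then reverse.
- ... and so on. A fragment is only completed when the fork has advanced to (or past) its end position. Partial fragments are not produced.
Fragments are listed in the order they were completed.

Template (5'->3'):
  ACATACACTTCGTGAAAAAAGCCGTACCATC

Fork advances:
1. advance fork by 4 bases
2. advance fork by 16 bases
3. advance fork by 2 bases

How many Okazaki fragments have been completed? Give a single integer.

Answer: 3

Derivation:
Step 1: advance 4 -> fork_pos = 0 + 4 = 4. Next multiple of 7 is 7 (not reached); still 0 fragment(s).
Step 2: advance 16 -> fork_pos = 4 + 16 = 20. Reached multiple(s) of 7: 7, 14 -> fragments 1-2 completed (2 total).
Step 3: advance 2 -> fork_pos = 20 + 2 = 22. Reached multiple(s) of 7: 21 -> fragment 3 completed (3 total).
Check: final fork_pos = 22; the multiples of 7 that are <= 22 are 7..21 -> 22 // 7 = 3 completed fragment(s).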